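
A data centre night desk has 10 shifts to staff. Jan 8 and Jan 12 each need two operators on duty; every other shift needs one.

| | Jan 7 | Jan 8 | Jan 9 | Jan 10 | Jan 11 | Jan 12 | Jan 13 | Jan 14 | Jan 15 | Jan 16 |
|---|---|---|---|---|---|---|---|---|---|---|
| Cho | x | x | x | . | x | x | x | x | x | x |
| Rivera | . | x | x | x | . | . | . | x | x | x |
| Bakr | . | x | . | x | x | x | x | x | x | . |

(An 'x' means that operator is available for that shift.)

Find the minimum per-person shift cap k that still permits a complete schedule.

With 3 operators and 12 worker-slots to fill, someone must work at least ⌈12/3⌉ = 4 shifts, so k ≥ 4.
k = 4 works: Jan 7→Cho, Jan 8→Rivera+Bakr, Jan 9→Cho, Jan 10→Rivera, Jan 11→Cho, Jan 12→Cho+Bakr, Jan 13→Bakr, Jan 14→Rivera, Jan 15→Bakr, Jan 16→Rivera.
Loads: Cho 4, Rivera 4, Bakr 4 — all ≤ 4.

4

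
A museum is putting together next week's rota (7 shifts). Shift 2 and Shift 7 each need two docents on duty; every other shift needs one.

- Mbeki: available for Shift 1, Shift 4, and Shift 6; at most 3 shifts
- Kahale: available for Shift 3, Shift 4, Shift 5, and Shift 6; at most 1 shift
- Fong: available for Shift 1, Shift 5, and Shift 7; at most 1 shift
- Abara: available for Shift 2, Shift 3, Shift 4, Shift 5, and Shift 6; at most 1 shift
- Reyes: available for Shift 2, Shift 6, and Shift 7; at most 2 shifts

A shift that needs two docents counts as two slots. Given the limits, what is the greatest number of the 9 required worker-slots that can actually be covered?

8

Total capacity across all docents is 3+1+1+1+2 = 8, and 9 slots are needed, so at most 8 can be filled.
An assignment achieving 8: Shift 1→Mbeki, Shift 2→Abara+Reyes, Shift 3→Kahale, Shift 4→Mbeki, Shift 6→Mbeki, Shift 7→Fong+Reyes.
Loads: Mbeki 3/3, Kahale 1/1, Fong 1/1, Abara 1/1, Reyes 2/2.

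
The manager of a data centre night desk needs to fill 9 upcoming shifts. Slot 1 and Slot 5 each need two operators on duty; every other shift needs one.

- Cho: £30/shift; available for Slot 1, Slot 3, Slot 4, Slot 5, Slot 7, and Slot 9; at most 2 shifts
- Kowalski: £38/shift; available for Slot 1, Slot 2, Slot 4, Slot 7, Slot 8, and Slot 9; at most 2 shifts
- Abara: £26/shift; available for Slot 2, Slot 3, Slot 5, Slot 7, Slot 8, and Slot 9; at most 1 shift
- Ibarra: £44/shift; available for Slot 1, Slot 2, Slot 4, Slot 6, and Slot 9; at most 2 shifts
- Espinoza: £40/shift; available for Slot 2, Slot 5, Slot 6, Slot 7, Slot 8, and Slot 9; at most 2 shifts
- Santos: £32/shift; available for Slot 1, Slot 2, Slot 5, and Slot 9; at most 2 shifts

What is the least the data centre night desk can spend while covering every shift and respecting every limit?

£394

Picking the cheapest available operator for each shift independently would cost £318, but that ignores the shift limits.
An optimal schedule: Slot 1→Ibarra+Santos, Slot 2→Abara, Slot 3→Cho, Slot 4→Cho, Slot 5→Espinoza+Santos, Slot 6→Ibarra, Slot 7→Kowalski, Slot 8→Kowalski, Slot 9→Espinoza.
Total: 44 + 32 + 26 + 30 + 30 + 40 + 32 + 44 + 38 + 38 + 40 = £394.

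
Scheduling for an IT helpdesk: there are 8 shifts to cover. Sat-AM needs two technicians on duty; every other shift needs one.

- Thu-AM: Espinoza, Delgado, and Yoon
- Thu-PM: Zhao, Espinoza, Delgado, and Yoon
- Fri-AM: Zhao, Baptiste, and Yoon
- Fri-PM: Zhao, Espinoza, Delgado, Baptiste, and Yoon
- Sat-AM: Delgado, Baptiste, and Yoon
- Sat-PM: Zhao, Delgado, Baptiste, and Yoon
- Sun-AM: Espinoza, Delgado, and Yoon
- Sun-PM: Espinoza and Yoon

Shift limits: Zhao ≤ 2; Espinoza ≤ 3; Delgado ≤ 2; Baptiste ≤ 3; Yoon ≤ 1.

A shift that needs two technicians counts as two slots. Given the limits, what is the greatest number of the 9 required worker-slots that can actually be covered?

Total capacity across all technicians is 2+3+2+3+1 = 11, and 9 slots are needed, so at most 9 can be filled.
An assignment achieving 9: Thu-AM→Espinoza, Thu-PM→Zhao, Fri-AM→Zhao, Fri-PM→Baptiste, Sat-AM→Delgado+Baptiste, Sat-PM→Delgado, Sun-AM→Espinoza, Sun-PM→Espinoza.
Loads: Zhao 2/2, Espinoza 3/3, Delgado 2/2, Baptiste 2/3, Yoon 0/1.

9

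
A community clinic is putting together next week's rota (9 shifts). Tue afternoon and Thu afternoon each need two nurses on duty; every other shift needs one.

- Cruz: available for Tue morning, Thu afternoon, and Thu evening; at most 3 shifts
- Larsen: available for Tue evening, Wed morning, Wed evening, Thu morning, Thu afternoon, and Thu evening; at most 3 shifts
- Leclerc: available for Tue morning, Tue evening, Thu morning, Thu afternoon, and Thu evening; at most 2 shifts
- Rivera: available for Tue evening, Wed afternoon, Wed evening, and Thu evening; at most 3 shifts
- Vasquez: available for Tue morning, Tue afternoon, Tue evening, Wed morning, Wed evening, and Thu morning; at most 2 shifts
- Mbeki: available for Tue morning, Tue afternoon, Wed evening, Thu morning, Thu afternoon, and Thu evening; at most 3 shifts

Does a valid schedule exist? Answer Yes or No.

Tue afternoon can only be covered by Vasquez and Mbeki, so that assignment is forced.
Wed afternoon can only be covered by Rivera, so that assignment is forced.
One valid schedule: Tue morning→Cruz, Tue afternoon→Vasquez+Mbeki, Tue evening→Larsen, Wed morning→Larsen, Wed afternoon→Rivera, Wed evening→Larsen, Thu morning→Leclerc, Thu afternoon→Cruz+Leclerc, Thu evening→Cruz.
Loads: Cruz 3/3, Larsen 3/3, Leclerc 2/2, Rivera 1/3, Vasquez 1/2, Mbeki 1/3 — all within limits.

Yes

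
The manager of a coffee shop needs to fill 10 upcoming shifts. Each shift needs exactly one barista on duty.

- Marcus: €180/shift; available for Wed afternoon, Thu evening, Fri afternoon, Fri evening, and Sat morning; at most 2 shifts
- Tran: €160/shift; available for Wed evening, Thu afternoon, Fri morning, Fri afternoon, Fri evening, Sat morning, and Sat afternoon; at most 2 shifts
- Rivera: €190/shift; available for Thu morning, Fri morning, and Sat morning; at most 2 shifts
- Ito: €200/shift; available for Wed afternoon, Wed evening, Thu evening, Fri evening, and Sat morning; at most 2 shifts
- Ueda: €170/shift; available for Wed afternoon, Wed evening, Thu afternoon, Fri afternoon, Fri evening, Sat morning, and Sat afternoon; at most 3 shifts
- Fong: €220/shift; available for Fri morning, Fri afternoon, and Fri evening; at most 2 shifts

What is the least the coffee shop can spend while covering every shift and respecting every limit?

€1770

Thu morning can only be covered by Rivera, so that assignment is forced.
Picking the cheapest available barista for each shift independently would cost €1660, but that ignores the shift limits.
An optimal schedule: Wed afternoon→Ueda, Wed evening→Ueda, Thu morning→Rivera, Thu afternoon→Tran, Thu evening→Marcus, Fri morning→Rivera, Fri afternoon→Ueda, Fri evening→Marcus, Sat morning→Ito, Sat afternoon→Tran.
Total: 170 + 170 + 190 + 160 + 180 + 190 + 170 + 180 + 200 + 160 = €1770.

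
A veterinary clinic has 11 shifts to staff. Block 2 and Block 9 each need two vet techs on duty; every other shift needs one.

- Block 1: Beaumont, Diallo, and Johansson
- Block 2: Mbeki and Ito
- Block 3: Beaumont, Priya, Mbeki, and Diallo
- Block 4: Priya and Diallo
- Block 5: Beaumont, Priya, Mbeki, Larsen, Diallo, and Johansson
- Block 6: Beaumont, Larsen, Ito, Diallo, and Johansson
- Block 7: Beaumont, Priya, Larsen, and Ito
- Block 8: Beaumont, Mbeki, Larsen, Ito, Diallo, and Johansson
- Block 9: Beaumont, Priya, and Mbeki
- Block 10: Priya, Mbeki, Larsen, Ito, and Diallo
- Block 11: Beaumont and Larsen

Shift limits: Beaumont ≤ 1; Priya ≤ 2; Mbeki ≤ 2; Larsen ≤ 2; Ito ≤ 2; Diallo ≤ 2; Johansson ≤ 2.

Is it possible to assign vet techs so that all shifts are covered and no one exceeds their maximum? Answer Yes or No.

Block 2 can only be covered by Mbeki and Ito, so that assignment is forced.
One valid schedule: Block 1→Diallo, Block 2→Mbeki+Ito, Block 3→Diallo, Block 4→Priya, Block 5→Johansson, Block 6→Larsen, Block 7→Larsen, Block 8→Johansson, Block 9→Priya+Mbeki, Block 10→Ito, Block 11→Beaumont.
Loads: Beaumont 1/1, Priya 2/2, Mbeki 2/2, Larsen 2/2, Ito 2/2, Diallo 2/2, Johansson 2/2 — all within limits.

Yes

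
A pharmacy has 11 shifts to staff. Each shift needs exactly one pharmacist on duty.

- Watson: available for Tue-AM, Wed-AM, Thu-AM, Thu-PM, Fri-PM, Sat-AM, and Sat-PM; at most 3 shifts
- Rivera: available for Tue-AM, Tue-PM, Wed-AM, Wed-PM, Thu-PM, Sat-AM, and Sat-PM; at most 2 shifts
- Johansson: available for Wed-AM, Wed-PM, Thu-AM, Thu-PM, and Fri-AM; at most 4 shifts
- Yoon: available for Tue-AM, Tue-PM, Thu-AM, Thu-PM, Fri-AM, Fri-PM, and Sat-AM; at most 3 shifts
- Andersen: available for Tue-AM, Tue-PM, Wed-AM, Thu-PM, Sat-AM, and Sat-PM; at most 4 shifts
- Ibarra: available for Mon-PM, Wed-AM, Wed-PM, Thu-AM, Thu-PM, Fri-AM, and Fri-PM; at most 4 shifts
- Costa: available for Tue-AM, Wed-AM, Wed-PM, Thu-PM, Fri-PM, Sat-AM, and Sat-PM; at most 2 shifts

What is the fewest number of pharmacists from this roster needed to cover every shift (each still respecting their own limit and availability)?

3

11 slots to fill and no one can take more than 4, so at least ⌈11/4⌉ = 3 pharmacists are needed.
Watson, Andersen, and Ibarra alone can cover everything: Mon-PM→Ibarra, Tue-AM→Watson, Tue-PM→Andersen, Wed-AM→Andersen, Wed-PM→Ibarra, Thu-AM→Watson, Thu-PM→Ibarra, Fri-AM→Ibarra, Fri-PM→Watson, Sat-AM→Andersen, Sat-PM→Andersen.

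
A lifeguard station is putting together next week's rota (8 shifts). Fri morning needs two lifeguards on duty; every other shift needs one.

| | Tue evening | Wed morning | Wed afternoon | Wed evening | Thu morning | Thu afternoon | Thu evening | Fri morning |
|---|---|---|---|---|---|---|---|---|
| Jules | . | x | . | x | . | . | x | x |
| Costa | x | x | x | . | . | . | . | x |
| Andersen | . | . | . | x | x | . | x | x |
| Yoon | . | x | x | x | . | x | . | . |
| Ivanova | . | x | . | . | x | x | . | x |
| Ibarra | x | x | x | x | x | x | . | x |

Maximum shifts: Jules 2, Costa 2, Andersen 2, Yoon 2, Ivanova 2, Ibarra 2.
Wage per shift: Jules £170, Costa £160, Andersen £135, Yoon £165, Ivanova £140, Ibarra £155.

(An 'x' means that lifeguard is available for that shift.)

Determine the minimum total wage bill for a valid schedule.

Picking the cheapest available lifeguard for each shift independently would cost £1270, but that ignores the shift limits.
An optimal schedule: Tue evening→Ibarra, Wed morning→Costa, Wed afternoon→Ibarra, Wed evening→Yoon, Thu morning→Andersen, Thu afternoon→Ivanova, Thu evening→Andersen, Fri morning→Ivanova+Costa.
Total: 155 + 160 + 155 + 165 + 135 + 140 + 135 + 140 + 160 = £1345.

£1345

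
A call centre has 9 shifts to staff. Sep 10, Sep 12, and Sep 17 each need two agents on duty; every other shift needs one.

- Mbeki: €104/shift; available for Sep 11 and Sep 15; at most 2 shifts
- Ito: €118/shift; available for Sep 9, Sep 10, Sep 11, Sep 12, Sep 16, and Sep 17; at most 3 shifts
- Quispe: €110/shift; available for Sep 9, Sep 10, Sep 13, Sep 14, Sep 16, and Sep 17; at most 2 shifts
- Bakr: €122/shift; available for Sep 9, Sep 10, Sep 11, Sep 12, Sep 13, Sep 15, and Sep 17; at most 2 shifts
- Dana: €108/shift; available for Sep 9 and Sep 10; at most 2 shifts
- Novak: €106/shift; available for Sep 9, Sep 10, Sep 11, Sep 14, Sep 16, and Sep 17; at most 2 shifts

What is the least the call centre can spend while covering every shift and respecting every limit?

€1332

Sep 12 can only be covered by Ito and Bakr, so that assignment is forced.
Picking the cheapest available agent for each shift independently would cost €1306, but that ignores the shift limits.
An optimal schedule: Sep 9→Dana, Sep 10→Dana+Ito, Sep 11→Mbeki, Sep 12→Ito+Bakr, Sep 13→Quispe, Sep 14→Novak, Sep 15→Mbeki, Sep 16→Novak, Sep 17→Quispe+Ito.
Total: 108 + 108 + 118 + 104 + 118 + 122 + 110 + 106 + 104 + 106 + 110 + 118 = €1332.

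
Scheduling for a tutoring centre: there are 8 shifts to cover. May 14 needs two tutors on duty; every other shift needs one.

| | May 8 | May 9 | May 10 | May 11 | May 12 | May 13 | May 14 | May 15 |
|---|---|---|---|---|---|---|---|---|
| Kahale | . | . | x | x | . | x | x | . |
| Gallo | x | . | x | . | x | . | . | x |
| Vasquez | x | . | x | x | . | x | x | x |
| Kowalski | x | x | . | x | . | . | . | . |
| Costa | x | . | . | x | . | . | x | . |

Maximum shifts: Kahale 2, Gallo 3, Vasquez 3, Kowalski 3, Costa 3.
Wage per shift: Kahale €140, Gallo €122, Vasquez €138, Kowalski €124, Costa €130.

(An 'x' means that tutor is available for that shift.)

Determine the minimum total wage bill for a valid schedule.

May 9 can only be covered by Kowalski, so that assignment is forced.
May 12 can only be covered by Gallo, so that assignment is forced.
Picking the cheapest available tutor for each shift independently would cost €1142, but that ignores the shift limits.
An optimal schedule: May 8→Kowalski, May 9→Kowalski, May 10→Gallo, May 11→Kowalski, May 12→Gallo, May 13→Vasquez, May 14→Costa+Vasquez, May 15→Gallo.
Total: 124 + 124 + 122 + 124 + 122 + 138 + 130 + 138 + 122 = €1144.

€1144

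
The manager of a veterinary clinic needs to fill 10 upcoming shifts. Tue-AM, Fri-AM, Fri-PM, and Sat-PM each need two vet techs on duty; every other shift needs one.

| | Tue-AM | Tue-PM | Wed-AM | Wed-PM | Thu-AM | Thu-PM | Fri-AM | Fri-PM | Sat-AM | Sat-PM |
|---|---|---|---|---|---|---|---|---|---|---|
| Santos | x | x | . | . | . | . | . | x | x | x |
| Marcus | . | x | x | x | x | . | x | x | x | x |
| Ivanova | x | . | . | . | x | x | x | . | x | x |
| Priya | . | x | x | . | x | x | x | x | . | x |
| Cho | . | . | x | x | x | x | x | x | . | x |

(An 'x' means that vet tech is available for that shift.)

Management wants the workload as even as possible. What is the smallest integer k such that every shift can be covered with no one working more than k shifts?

3

With 5 vet techs and 14 worker-slots to fill, someone must work at least ⌈14/5⌉ = 3 shifts, so k ≥ 3.
k = 3 works: Tue-AM→Santos+Ivanova, Tue-PM→Santos, Wed-AM→Marcus, Wed-PM→Marcus, Thu-AM→Marcus, Thu-PM→Ivanova, Fri-AM→Ivanova+Priya, Fri-PM→Priya+Cho, Sat-AM→Santos, Sat-PM→Priya+Cho.
Loads: Santos 3, Marcus 3, Ivanova 3, Priya 3, Cho 2 — all ≤ 3.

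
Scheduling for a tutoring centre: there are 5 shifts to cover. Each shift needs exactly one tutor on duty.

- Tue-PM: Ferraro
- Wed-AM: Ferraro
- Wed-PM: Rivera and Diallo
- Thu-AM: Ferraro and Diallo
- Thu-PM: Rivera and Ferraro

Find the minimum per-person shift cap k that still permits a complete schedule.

2

With 3 tutors and 5 worker-slots to fill, someone must work at least ⌈5/3⌉ = 2 shifts, so k ≥ 2.
k = 2 works: Tue-PM→Ferraro, Wed-AM→Ferraro, Wed-PM→Rivera, Thu-AM→Diallo, Thu-PM→Rivera.
Loads: Rivera 2, Ferraro 2, Diallo 1 — all ≤ 2.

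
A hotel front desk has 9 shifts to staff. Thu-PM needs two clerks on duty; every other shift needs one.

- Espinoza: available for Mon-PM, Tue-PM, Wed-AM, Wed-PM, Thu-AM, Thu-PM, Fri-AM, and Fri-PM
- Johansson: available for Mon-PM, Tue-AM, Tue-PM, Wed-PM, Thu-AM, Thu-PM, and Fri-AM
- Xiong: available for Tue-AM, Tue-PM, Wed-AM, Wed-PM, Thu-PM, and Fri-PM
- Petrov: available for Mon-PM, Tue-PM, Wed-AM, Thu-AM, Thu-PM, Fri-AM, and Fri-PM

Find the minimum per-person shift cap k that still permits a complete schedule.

3

With 4 clerks and 10 worker-slots to fill, someone must work at least ⌈10/4⌉ = 3 shifts, so k ≥ 3.
k = 3 works: Mon-PM→Espinoza, Tue-AM→Johansson, Tue-PM→Xiong, Wed-AM→Espinoza, Wed-PM→Espinoza, Thu-AM→Johansson, Thu-PM→Xiong+Petrov, Fri-AM→Johansson, Fri-PM→Xiong.
Loads: Espinoza 3, Johansson 3, Xiong 3, Petrov 1 — all ≤ 3.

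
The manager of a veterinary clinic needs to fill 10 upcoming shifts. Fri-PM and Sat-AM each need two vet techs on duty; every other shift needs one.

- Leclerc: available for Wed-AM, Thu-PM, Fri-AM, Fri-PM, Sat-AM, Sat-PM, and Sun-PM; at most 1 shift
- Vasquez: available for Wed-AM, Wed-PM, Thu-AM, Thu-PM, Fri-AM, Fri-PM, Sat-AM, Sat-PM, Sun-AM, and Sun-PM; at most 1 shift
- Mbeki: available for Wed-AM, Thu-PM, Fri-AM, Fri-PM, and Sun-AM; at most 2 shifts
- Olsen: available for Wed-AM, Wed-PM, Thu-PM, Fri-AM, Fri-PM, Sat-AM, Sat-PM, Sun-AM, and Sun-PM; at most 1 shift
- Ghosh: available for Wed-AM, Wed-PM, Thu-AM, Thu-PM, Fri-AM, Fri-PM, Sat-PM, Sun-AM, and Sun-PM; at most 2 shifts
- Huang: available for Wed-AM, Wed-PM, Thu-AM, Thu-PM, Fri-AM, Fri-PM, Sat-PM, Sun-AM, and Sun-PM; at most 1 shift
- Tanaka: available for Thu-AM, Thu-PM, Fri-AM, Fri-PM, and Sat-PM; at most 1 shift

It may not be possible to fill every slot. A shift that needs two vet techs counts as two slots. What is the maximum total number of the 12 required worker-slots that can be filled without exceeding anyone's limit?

Total capacity across all vet techs is 1+1+2+1+2+1+1 = 9, and 12 slots are needed, so at most 9 can be filled.
An assignment achieving 9: Wed-AM→Mbeki, Wed-PM→Olsen, Thu-AM→Ghosh, Thu-PM→Tanaka, Sat-AM→Leclerc+Vasquez, Sat-PM→Huang, Sun-AM→Mbeki, Sun-PM→Ghosh.
Loads: Leclerc 1/1, Vasquez 1/1, Mbeki 2/2, Olsen 1/1, Ghosh 2/2, Huang 1/1, Tanaka 1/1.

9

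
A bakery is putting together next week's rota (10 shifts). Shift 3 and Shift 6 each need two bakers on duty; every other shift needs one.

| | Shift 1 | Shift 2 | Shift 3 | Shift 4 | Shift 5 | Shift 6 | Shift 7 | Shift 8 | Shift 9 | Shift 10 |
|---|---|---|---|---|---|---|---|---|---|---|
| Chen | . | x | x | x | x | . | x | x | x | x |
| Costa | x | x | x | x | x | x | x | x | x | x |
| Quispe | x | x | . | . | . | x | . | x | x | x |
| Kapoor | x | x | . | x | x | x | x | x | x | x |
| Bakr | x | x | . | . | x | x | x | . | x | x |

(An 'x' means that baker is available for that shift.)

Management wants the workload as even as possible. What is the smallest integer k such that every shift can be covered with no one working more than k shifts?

3

With 5 bakers and 12 worker-slots to fill, someone must work at least ⌈12/5⌉ = 3 shifts, so k ≥ 3.
k = 3 works: Shift 1→Costa, Shift 2→Quispe, Shift 3→Chen+Costa, Shift 4→Chen, Shift 5→Chen, Shift 6→Kapoor+Bakr, Shift 7→Costa, Shift 8→Quispe, Shift 9→Quispe, Shift 10→Kapoor.
Loads: Chen 3, Costa 3, Quispe 3, Kapoor 2, Bakr 1 — all ≤ 3.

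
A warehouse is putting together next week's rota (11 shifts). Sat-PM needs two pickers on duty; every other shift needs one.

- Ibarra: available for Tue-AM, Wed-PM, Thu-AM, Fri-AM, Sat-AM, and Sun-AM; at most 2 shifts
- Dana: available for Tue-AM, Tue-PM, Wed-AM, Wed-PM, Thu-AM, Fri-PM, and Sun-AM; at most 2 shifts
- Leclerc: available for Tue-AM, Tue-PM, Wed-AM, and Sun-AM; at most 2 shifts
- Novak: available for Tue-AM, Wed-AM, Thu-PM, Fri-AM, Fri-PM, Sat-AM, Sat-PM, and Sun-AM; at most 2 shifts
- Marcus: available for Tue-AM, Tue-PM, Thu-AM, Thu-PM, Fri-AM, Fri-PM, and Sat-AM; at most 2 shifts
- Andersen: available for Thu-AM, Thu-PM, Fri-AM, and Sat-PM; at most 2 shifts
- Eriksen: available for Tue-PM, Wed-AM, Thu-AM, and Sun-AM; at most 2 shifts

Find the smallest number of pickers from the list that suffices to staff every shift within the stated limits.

12 slots to fill and no one can take more than 2, so at least ⌈12/2⌉ = 6 pickers are needed.
Ibarra, Dana, Leclerc, Novak, Marcus, and Andersen alone can cover everything: Tue-AM→Leclerc, Tue-PM→Dana, Wed-AM→Dana, Wed-PM→Ibarra, Thu-AM→Marcus, Thu-PM→Novak, Fri-AM→Andersen, Fri-PM→Marcus, Sat-AM→Ibarra, Sat-PM→Novak+Andersen, Sun-AM→Leclerc.

6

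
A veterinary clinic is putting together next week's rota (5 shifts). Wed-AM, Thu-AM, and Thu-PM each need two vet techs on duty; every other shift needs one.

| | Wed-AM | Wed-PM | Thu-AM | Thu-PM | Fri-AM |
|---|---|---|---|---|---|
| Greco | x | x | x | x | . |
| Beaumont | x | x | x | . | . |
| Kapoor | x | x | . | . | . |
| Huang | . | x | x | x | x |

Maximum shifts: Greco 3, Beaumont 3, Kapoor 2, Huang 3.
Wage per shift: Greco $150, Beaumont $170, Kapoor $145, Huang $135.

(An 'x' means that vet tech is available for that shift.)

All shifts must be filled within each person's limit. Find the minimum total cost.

$1145

Thu-PM can only be covered by Greco and Huang, so that assignment is forced.
Fri-AM can only be covered by Huang, so that assignment is forced.
Picking the cheapest available vet tech for each shift independently would cost $1135, but that ignores the shift limits.
An optimal schedule: Wed-AM→Kapoor+Greco, Wed-PM→Kapoor, Thu-AM→Huang+Greco, Thu-PM→Huang+Greco, Fri-AM→Huang.
Total: 145 + 150 + 145 + 135 + 150 + 135 + 150 + 135 = $1145.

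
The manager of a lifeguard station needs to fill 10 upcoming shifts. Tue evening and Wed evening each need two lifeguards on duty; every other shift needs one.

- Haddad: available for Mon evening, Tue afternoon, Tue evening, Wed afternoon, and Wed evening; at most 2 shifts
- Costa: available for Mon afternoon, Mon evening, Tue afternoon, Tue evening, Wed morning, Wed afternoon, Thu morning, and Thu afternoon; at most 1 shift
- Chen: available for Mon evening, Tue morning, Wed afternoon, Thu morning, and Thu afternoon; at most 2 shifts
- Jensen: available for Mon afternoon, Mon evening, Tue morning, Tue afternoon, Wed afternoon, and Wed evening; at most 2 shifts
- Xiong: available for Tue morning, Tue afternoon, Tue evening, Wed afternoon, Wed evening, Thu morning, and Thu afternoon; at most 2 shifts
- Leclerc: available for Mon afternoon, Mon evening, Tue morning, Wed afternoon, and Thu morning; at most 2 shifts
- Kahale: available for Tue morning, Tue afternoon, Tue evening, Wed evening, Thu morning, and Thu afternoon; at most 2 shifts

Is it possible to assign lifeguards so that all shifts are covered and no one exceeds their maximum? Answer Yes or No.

Wed morning can only be covered by Costa, so that assignment is forced.
One valid schedule: Mon afternoon→Jensen, Mon evening→Haddad, Tue morning→Chen, Tue afternoon→Haddad, Tue evening→Xiong+Kahale, Wed morning→Costa, Wed afternoon→Leclerc, Wed evening→Jensen+Kahale, Thu morning→Xiong, Thu afternoon→Chen.
Loads: Haddad 2/2, Costa 1/1, Chen 2/2, Jensen 2/2, Xiong 2/2, Leclerc 1/2, Kahale 2/2 — all within limits.

Yes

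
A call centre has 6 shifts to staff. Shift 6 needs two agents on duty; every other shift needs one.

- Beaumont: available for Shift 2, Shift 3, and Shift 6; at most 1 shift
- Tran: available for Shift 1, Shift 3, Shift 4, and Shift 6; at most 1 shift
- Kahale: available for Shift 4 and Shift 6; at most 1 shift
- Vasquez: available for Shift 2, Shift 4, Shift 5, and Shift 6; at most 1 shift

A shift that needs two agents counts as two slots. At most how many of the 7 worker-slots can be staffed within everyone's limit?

4

Total capacity across all agents is 1+1+1+1 = 4, and 7 slots are needed, so at most 4 can be filled.
An assignment achieving 4: Shift 1→Tran, Shift 2→Beaumont, Shift 4→Kahale, Shift 5→Vasquez.
Loads: Beaumont 1/1, Tran 1/1, Kahale 1/1, Vasquez 1/1.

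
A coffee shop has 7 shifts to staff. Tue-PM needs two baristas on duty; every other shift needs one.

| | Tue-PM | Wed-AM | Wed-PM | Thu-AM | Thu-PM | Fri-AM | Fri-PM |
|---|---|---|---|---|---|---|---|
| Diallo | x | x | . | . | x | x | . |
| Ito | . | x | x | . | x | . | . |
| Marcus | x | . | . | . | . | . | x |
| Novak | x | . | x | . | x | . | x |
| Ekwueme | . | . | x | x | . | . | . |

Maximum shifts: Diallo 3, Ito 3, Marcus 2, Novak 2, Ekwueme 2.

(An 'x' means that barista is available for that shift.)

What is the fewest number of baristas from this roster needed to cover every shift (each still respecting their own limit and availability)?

4

8 slots to fill and no one can take more than 3, so at least ⌈8/3⌉ = 3 baristas are needed.
No set of 3 baristas can cover every shift (each such set leaves at least one shift with no one available or exceeds a cap).
Diallo, Ito, Marcus, and Ekwueme alone can cover everything: Tue-PM→Diallo+Marcus, Wed-AM→Diallo, Wed-PM→Ito, Thu-AM→Ekwueme, Thu-PM→Ito, Fri-AM→Diallo, Fri-PM→Marcus.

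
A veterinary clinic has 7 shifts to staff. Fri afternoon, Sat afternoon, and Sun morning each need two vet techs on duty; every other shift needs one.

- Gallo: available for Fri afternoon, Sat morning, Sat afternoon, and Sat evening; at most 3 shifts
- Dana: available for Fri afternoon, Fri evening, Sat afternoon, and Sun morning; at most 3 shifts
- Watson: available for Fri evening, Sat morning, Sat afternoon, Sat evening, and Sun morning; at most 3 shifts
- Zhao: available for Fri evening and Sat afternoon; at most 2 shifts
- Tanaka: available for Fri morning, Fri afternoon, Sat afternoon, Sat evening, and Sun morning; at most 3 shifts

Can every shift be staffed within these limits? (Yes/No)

Fri morning can only be covered by Tanaka, so that assignment is forced.
One valid schedule: Fri morning→Tanaka, Fri afternoon→Gallo+Dana, Fri evening→Dana, Sat morning→Gallo, Sat afternoon→Watson+Zhao, Sat evening→Gallo, Sun morning→Dana+Watson.
Loads: Gallo 3/3, Dana 3/3, Watson 2/3, Zhao 1/2, Tanaka 1/3 — all within limits.

Yes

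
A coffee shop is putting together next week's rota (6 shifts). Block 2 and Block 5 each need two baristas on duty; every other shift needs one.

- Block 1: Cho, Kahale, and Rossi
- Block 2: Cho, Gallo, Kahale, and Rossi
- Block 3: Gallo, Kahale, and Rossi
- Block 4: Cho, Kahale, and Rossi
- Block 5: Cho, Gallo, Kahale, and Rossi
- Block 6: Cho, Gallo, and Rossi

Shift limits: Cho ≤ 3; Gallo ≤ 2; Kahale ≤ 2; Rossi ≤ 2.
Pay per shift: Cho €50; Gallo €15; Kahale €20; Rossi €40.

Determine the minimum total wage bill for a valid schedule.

Picking the cheapest available barista for each shift independently would cost €140, but that ignores the shift limits.
An optimal schedule: Block 1→Kahale, Block 2→Rossi+Cho, Block 3→Gallo, Block 4→Kahale, Block 5→Rossi+Cho, Block 6→Gallo.
Total: 20 + 40 + 50 + 15 + 20 + 40 + 50 + 15 = €250.

€250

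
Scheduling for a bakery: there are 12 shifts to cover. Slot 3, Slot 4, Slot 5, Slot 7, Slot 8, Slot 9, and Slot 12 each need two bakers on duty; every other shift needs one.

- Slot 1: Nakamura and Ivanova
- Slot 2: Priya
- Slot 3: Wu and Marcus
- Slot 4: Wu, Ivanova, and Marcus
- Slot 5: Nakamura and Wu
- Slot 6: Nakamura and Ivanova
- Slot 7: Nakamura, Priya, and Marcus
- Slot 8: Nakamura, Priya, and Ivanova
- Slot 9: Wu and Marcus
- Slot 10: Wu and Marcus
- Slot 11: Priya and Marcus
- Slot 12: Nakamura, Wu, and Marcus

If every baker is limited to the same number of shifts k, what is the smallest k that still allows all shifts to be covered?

With 5 bakers and 19 worker-slots to fill, someone must work at least ⌈19/5⌉ = 4 shifts, so k ≥ 4.
k = 4 works: Slot 1→Nakamura, Slot 2→Priya, Slot 3→Wu+Marcus, Slot 4→Ivanova+Marcus, Slot 5→Nakamura+Wu, Slot 6→Ivanova, Slot 7→Nakamura+Priya, Slot 8→Priya+Ivanova, Slot 9→Wu+Marcus, Slot 10→Wu, Slot 11→Priya, Slot 12→Nakamura+Marcus.
Loads: Nakamura 4, Priya 4, Wu 4, Ivanova 3, Marcus 4 — all ≤ 4.

4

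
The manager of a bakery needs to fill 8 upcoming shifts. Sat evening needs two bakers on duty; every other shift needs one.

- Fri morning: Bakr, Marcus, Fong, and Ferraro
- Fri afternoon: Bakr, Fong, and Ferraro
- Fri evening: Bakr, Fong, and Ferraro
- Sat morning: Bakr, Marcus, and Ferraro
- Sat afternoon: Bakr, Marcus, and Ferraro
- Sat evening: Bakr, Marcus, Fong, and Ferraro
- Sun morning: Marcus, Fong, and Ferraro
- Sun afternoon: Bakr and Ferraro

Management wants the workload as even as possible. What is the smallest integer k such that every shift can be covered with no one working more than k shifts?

3

With 4 bakers and 9 worker-slots to fill, someone must work at least ⌈9/4⌉ = 3 shifts, so k ≥ 3.
k = 3 works: Fri morning→Fong, Fri afternoon→Bakr, Fri evening→Bakr, Sat morning→Marcus, Sat afternoon→Marcus, Sat evening→Fong+Ferraro, Sun morning→Marcus, Sun afternoon→Bakr.
Loads: Bakr 3, Marcus 3, Fong 2, Ferraro 1 — all ≤ 3.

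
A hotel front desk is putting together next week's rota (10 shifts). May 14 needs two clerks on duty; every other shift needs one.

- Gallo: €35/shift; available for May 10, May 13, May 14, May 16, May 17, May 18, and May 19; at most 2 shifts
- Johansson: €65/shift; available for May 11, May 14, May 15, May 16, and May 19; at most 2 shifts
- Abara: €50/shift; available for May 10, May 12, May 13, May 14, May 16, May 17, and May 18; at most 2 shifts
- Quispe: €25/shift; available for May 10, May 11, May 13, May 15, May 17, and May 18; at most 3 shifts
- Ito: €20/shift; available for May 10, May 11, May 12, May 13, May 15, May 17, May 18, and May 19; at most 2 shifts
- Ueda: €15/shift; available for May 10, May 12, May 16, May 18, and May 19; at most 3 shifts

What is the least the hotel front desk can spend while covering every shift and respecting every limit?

€280

Picking the cheapest available clerk for each shift independently would cost €240, but that ignores the shift limits.
An optimal schedule: May 10→Quispe, May 11→Ito, May 12→Ueda, May 13→Quispe, May 14→Gallo+Abara, May 15→Ito, May 16→Ueda, May 17→Quispe, May 18→Gallo, May 19→Ueda.
Total: 25 + 20 + 15 + 25 + 35 + 50 + 20 + 15 + 25 + 35 + 15 = €280.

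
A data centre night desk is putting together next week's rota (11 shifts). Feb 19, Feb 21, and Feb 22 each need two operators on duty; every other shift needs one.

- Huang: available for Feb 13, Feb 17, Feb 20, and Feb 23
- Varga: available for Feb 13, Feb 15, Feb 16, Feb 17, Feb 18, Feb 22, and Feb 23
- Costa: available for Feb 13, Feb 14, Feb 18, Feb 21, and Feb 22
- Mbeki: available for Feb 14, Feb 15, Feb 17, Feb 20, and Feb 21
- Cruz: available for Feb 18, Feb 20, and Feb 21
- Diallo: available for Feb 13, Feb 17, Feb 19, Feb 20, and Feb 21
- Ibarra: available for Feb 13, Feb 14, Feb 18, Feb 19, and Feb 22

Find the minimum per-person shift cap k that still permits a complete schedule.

With 7 operators and 14 worker-slots to fill, someone must work at least ⌈14/7⌉ = 2 shifts, so k ≥ 2.
k = 2 works: Feb 13→Diallo, Feb 14→Costa, Feb 15→Varga, Feb 16→Varga, Feb 17→Huang, Feb 18→Cruz, Feb 19→Diallo+Ibarra, Feb 20→Mbeki, Feb 21→Mbeki+Cruz, Feb 22→Costa+Ibarra, Feb 23→Huang.
Loads: Huang 2, Varga 2, Costa 2, Mbeki 2, Cruz 2, Diallo 2, Ibarra 2 — all ≤ 2.

2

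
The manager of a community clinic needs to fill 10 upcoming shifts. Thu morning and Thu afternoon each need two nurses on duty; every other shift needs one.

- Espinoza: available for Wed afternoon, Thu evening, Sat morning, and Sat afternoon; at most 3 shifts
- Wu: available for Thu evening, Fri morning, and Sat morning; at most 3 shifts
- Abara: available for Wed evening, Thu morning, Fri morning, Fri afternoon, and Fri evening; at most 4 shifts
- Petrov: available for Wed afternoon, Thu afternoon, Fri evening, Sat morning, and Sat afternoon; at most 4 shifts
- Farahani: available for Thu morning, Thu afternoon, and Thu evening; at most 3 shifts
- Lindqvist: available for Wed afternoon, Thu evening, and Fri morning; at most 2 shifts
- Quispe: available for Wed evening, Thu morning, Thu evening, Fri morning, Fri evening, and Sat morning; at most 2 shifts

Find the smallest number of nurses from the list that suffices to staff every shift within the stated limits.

12 slots to fill and no one can take more than 4, so at least ⌈12/4⌉ = 3 nurses are needed.
Any 3 nurses together have capacity at most 4+4+3 = 11 < 12 slots, so 3 can never suffice.
Espinoza, Abara, Petrov, and Farahani alone can cover everything: Wed afternoon→Espinoza, Wed evening→Abara, Thu morning→Abara+Farahani, Thu afternoon→Petrov+Farahani, Thu evening→Espinoza, Fri morning→Abara, Fri afternoon→Abara, Fri evening→Petrov, Sat morning→Espinoza, Sat afternoon→Petrov.

4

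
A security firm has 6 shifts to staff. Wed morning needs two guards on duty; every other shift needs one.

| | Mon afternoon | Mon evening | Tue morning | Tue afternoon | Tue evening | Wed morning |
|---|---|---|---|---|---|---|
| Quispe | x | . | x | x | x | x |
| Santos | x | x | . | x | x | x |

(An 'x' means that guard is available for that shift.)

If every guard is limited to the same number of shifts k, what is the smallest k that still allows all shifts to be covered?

With 2 guards and 7 worker-slots to fill, someone must work at least ⌈7/2⌉ = 4 shifts, so k ≥ 4.
k = 4 works: Mon afternoon→Quispe, Mon evening→Santos, Tue morning→Quispe, Tue afternoon→Quispe, Tue evening→Santos, Wed morning→Quispe+Santos.
Loads: Quispe 4, Santos 3 — all ≤ 4.

4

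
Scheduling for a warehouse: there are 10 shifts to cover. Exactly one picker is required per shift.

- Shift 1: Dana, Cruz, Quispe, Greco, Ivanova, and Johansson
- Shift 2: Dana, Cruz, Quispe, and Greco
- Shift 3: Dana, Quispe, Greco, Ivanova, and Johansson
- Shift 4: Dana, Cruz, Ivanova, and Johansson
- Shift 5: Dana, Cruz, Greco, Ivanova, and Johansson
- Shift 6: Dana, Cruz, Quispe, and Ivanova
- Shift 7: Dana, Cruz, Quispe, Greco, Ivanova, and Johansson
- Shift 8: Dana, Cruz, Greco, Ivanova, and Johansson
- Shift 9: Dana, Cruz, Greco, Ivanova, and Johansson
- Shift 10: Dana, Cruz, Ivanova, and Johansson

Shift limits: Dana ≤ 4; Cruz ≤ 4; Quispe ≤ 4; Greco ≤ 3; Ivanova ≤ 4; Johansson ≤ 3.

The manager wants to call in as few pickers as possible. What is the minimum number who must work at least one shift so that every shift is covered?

3

10 slots to fill and no one can take more than 4, so at least ⌈10/4⌉ = 3 pickers are needed.
Dana, Cruz, and Quispe alone can cover everything: Shift 1→Cruz, Shift 2→Cruz, Shift 3→Dana, Shift 4→Dana, Shift 5→Dana, Shift 6→Quispe, Shift 7→Quispe, Shift 8→Dana, Shift 9→Cruz, Shift 10→Cruz.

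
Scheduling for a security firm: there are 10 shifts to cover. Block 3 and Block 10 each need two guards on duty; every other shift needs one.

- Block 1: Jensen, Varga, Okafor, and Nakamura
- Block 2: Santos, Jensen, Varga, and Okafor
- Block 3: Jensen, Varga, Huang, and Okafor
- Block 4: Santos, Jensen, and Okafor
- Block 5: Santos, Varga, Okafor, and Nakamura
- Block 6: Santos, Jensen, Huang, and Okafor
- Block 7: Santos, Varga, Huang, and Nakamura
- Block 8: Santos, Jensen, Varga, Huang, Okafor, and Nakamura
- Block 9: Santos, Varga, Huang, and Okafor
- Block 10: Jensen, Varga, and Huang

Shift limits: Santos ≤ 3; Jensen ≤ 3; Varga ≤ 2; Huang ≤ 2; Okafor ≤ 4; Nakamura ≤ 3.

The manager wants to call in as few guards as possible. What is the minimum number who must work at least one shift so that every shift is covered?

4

12 slots to fill and no one can take more than 4, so at least ⌈12/4⌉ = 3 guards are needed.
Any 3 guards together have capacity at most 4+3+3 = 10 < 12 slots, so 3 can never suffice.
Santos, Jensen, Varga, and Okafor alone can cover everything: Block 1→Jensen, Block 2→Okafor, Block 3→Jensen+Varga, Block 4→Santos, Block 5→Santos, Block 6→Okafor, Block 7→Santos, Block 8→Okafor, Block 9→Okafor, Block 10→Jensen+Varga.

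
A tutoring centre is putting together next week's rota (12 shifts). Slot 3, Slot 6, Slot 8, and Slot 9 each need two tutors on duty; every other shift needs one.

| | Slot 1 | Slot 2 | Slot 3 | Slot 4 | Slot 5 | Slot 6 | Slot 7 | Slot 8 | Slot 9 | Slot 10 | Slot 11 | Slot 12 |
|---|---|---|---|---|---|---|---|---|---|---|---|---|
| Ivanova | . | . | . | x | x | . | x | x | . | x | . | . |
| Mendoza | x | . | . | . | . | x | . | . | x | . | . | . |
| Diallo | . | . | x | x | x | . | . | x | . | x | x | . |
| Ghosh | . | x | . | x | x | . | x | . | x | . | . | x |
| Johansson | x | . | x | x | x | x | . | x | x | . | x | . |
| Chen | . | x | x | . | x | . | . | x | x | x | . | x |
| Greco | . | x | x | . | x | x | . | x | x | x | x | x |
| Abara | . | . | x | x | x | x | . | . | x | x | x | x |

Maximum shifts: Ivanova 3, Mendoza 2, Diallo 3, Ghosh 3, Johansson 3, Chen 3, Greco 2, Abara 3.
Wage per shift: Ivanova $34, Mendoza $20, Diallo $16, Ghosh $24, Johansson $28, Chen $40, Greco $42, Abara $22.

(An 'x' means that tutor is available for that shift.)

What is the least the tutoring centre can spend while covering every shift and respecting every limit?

Picking the cheapest available tutor for each shift independently would cost $320, but that ignores the shift limits.
An optimal schedule: Slot 1→Mendoza, Slot 2→Ghosh, Slot 3→Abara+Johansson, Slot 4→Diallo, Slot 5→Ivanova, Slot 6→Mendoza+Abara, Slot 7→Ghosh, Slot 8→Johansson+Ivanova, Slot 9→Ghosh+Johansson, Slot 10→Diallo, Slot 11→Diallo, Slot 12→Abara.
Total: 20 + 24 + 22 + 28 + 16 + 34 + 20 + 22 + 24 + 28 + 34 + 24 + 28 + 16 + 16 + 22 = $378.

$378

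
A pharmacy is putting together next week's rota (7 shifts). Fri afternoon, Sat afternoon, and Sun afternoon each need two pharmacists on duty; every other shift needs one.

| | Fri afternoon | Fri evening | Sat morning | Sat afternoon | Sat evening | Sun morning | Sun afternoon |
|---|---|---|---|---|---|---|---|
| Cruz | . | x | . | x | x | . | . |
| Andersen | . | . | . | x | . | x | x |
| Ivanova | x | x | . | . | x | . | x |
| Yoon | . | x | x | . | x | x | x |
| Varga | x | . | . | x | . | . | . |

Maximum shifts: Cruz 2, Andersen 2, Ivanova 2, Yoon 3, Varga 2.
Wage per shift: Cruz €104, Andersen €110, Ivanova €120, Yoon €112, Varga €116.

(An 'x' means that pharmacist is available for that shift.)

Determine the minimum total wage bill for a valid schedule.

Fri afternoon can only be covered by Ivanova and Varga, so that assignment is forced.
Sat morning can only be covered by Yoon, so that assignment is forced.
Picking the cheapest available pharmacist for each shift independently would cost €1102, but that ignores the shift limits.
An optimal schedule: Fri afternoon→Varga+Ivanova, Fri evening→Cruz, Sat morning→Yoon, Sat afternoon→Cruz+Varga, Sat evening→Yoon, Sun morning→Andersen, Sun afternoon→Andersen+Yoon.
Total: 116 + 120 + 104 + 112 + 104 + 116 + 112 + 110 + 110 + 112 = €1116.

€1116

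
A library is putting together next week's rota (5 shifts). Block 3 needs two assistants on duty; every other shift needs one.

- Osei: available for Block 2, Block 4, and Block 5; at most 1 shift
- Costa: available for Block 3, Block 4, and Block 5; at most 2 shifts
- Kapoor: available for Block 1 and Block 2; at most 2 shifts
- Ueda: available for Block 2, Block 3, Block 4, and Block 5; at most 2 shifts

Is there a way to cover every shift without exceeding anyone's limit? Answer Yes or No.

Yes

Block 1 can only be covered by Kapoor, so that assignment is forced.
Block 3 can only be covered by Costa and Ueda, so that assignment is forced.
One valid schedule: Block 1→Kapoor, Block 2→Osei, Block 3→Costa+Ueda, Block 4→Costa, Block 5→Ueda.
Loads: Osei 1/1, Costa 2/2, Kapoor 1/2, Ueda 2/2 — all within limits.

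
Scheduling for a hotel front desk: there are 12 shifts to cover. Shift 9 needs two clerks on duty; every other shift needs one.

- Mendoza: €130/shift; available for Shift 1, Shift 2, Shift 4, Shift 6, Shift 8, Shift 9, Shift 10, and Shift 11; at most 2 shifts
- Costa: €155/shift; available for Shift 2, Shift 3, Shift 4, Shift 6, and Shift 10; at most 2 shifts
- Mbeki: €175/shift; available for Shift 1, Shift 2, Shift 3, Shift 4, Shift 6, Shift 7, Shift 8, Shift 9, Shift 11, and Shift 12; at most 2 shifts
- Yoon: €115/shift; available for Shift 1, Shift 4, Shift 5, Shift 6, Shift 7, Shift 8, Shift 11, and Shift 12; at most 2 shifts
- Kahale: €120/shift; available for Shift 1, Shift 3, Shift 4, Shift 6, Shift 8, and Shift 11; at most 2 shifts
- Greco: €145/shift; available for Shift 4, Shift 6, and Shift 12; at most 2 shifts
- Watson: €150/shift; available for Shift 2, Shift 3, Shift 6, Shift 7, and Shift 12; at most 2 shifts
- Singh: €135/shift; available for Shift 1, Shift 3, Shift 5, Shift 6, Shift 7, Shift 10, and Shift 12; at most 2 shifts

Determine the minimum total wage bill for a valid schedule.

Shift 9 can only be covered by Mendoza and Mbeki, so that assignment is forced.
Picking the cheapest available clerk for each shift independently would cost €1605, but that ignores the shift limits.
An optimal schedule: Shift 1→Singh, Shift 2→Watson, Shift 3→Singh, Shift 4→Greco, Shift 5→Yoon, Shift 6→Watson, Shift 7→Yoon, Shift 8→Kahale, Shift 9→Mendoza+Mbeki, Shift 10→Mendoza, Shift 11→Kahale, Shift 12→Greco.
Total: 135 + 150 + 135 + 145 + 115 + 150 + 115 + 120 + 130 + 175 + 130 + 120 + 145 = €1765.

€1765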